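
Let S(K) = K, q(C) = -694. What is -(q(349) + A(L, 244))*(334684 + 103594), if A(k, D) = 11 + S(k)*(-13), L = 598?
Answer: 3706517046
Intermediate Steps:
A(k, D) = 11 - 13*k (A(k, D) = 11 + k*(-13) = 11 - 13*k)
-(q(349) + A(L, 244))*(334684 + 103594) = -(-694 + (11 - 13*598))*(334684 + 103594) = -(-694 + (11 - 7774))*438278 = -(-694 - 7763)*438278 = -(-8457)*438278 = -1*(-3706517046) = 3706517046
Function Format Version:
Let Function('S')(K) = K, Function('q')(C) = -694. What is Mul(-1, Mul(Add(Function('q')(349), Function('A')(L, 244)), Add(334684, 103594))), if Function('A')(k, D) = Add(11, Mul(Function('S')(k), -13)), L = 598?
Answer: 3706517046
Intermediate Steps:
Function('A')(k, D) = Add(11, Mul(-13, k)) (Function('A')(k, D) = Add(11, Mul(k, -13)) = Add(11, Mul(-13, k)))
Mul(-1, Mul(Add(Function('q')(349), Function('A')(L, 244)), Add(334684, 103594))) = Mul(-1, Mul(Add(-694, Add(11, Mul(-13, 598))), Add(334684, 103594))) = Mul(-1, Mul(Add(-694, Add(11, -7774)), 438278)) = Mul(-1, Mul(Add(-694, -7763), 438278)) = Mul(-1, Mul(-8457, 438278)) = Mul(-1, -3706517046) = 3706517046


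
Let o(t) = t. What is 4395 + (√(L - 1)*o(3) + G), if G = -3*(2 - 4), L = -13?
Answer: 4401 + 3*I*√14 ≈ 4401.0 + 11.225*I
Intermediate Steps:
G = 6 (G = -3*(-2) = 6)
4395 + (√(L - 1)*o(3) + G) = 4395 + (√(-13 - 1)*3 + 6) = 4395 + (√(-14)*3 + 6) = 4395 + ((I*√14)*3 + 6) = 4395 + (3*I*√14 + 6) = 4395 + (6 + 3*I*√14) = 4401 + 3*I*√14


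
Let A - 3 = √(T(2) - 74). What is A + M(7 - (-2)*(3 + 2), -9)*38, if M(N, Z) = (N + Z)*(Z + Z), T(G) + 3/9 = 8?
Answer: -5469 + I*√597/3 ≈ -5469.0 + 8.1445*I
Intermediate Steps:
T(G) = 23/3 (T(G) = -⅓ + 8 = 23/3)
M(N, Z) = 2*Z*(N + Z) (M(N, Z) = (N + Z)*(2*Z) = 2*Z*(N + Z))
A = 3 + I*√597/3 (A = 3 + √(23/3 - 74) = 3 + √(-199/3) = 3 + I*√597/3 ≈ 3.0 + 8.1445*I)
A + M(7 - (-2)*(3 + 2), -9)*38 = (3 + I*√597/3) + (2*(-9)*((7 - (-2)*(3 + 2)) - 9))*38 = (3 + I*√597/3) + (2*(-9)*((7 - (-2)*5) - 9))*38 = (3 + I*√597/3) + (2*(-9)*((7 - 1*(-10)) - 9))*38 = (3 + I*√597/3) + (2*(-9)*((7 + 10) - 9))*38 = (3 + I*√597/3) + (2*(-9)*(17 - 9))*38 = (3 + I*√597/3) + (2*(-9)*8)*38 = (3 + I*√597/3) - 144*38 = (3 + I*√597/3) - 5472 = -5469 + I*√597/3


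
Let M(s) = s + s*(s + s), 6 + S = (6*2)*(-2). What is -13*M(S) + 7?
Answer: -23003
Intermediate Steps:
S = -30 (S = -6 + (6*2)*(-2) = -6 + 12*(-2) = -6 - 24 = -30)
M(s) = s + 2*s² (M(s) = s + s*(2*s) = s + 2*s²)
-13*M(S) + 7 = -(-390)*(1 + 2*(-30)) + 7 = -(-390)*(1 - 60) + 7 = -(-390)*(-59) + 7 = -13*1770 + 7 = -23010 + 7 = -23003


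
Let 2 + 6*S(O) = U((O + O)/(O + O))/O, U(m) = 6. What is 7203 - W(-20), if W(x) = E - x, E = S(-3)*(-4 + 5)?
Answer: 21551/3 ≈ 7183.7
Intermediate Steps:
S(O) = -⅓ + 1/O (S(O) = -⅓ + (6/O)/6 = -⅓ + 1/O)
E = -⅔ (E = ((⅓)*(3 - 1*(-3))/(-3))*(-4 + 5) = ((⅓)*(-⅓)*(3 + 3))*1 = ((⅓)*(-⅓)*6)*1 = -⅔*1 = -⅔ ≈ -0.66667)
W(x) = -⅔ - x
7203 - W(-20) = 7203 - (-⅔ - 1*(-20)) = 7203 - (-⅔ + 20) = 7203 - 1*58/3 = 7203 - 58/3 = 21551/3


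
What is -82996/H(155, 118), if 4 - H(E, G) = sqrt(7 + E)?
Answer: 165992/73 + 373482*sqrt(2)/73 ≈ 9509.3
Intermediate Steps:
H(E, G) = 4 - sqrt(7 + E)
-82996/H(155, 118) = -82996/(4 - sqrt(7 + 155)) = -82996/(4 - sqrt(162)) = -82996/(4 - 9*sqrt(2))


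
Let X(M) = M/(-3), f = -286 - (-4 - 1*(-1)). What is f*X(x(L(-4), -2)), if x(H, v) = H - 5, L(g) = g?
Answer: -849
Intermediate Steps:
x(H, v) = -5 + H
f = -283 (f = -286 - (-4 + 1) = -286 - 1*(-3) = -286 + 3 = -283)
X(M) = -M/3 (X(M) = M*(-1/3) = -M/3)
f*X(x(L(-4), -2)) = -(-283)*(-5 - 4)/3 = -(-283)*(-9)/3 = -283*3 = -849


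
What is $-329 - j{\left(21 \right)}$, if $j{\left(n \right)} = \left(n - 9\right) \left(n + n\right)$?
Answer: $-833$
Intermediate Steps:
$j{\left(n \right)} = 2 n \left(-9 + n\right)$ ($j{\left(n \right)} = \left(-9 + n\right) 2 n = 2 n \left(-9 + n\right)$)
$-329 - j{\left(21 \right)} = -329 - 2 \cdot 21 \left(-9 + 21\right) = -329 - 2 \cdot 21 \cdot 12 = -329 - 504 = -833$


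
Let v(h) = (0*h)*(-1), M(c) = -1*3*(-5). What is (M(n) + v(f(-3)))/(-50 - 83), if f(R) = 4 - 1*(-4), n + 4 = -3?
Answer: -15/133 ≈ -0.11278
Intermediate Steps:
n = -7 (n = -4 - 3 = -7)
f(R) = 8 (f(R) = 4 + 4 = 8)
M(c) = 15 (M(c) = -3*(-5) = 15)
v(h) = 0 (v(h) = 0*(-1) = 0)
(M(n) + v(f(-3)))/(-50 - 83) = (15 + 0)/(-50 - 83) = 15/(-133) = -1/133*15 = -15/133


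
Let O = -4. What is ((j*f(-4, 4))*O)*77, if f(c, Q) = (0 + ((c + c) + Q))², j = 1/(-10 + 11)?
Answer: -4928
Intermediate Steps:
j = 1 (j = 1/1 = 1)
f(c, Q) = (Q + 2*c)² (f(c, Q) = (0 + (2*c + Q))² = (0 + (Q + 2*c))² = (Q + 2*c)²)
((j*f(-4, 4))*O)*77 = ((1*(4 + 2*(-4))²)*(-4))*77 = ((1*(4 - 8)²)*(-4))*77 = ((1*(-4)²)*(-4))*77 = ((1*16)*(-4))*77 = (16*(-4))*77 = -64*77 = -4928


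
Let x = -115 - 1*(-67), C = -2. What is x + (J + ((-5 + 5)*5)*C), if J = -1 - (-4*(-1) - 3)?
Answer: -50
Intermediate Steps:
J = -2 (J = -1 - (4 - 3) = -1 - 1*1 = -1 - 1 = -2)
x = -48 (x = -115 + 67 = -48)
x + (J + ((-5 + 5)*5)*C) = -48 + (-2 + ((-5 + 5)*5)*(-2)) = -48 + (-2 + (0*5)*(-2)) = -48 + (-2 + 0*(-2)) = -48 + (-2 + 0) = -48 - 2 = -50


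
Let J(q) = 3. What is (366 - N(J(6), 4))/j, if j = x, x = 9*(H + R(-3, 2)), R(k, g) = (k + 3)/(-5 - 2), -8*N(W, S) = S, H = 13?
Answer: 733/234 ≈ 3.1325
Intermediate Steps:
N(W, S) = -S/8
R(k, g) = -3/7 - k/7 (R(k, g) = (3 + k)/(-7) = (3 + k)*(-⅐) = -3/7 - k/7)
x = 117 (x = 9*(13 + (-3/7 - ⅐*(-3))) = 9*(13 + (-3/7 + 3/7)) = 9*(13 + 0) = 9*13 = 117)
j = 117
(366 - N(J(6), 4))/j = (366 - (-1)*4/8)/117 = (366 - 1*(-½))*(1/117) = (366 + ½)*(1/117) = (733/2)*(1/117) = 733/234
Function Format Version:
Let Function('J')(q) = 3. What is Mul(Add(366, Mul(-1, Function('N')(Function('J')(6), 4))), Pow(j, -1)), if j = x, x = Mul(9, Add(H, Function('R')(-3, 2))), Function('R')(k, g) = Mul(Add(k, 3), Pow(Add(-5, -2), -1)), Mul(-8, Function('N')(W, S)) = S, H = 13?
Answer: Rational(733, 234) ≈ 3.1325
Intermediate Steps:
Function('N')(W, S) = Mul(Rational(-1, 8), S)
Function('R')(k, g) = Add(Rational(-3, 7), Mul(Rational(-1, 7), k)) (Function('R')(k, g) = Mul(Add(3, k), Pow(-7, -1)) = Mul(Add(3, k), Rational(-1, 7)) = Add(Rational(-3, 7), Mul(Rational(-1, 7), k)))
x = 117 (x = Mul(9, Add(13, Add(Rational(-3, 7), Mul(Rational(-1, 7), -3)))) = Mul(9, Add(13, Add(Rational(-3, 7), Rational(3, 7)))) = Mul(9, Add(13, 0)) = Mul(9, 13) = 117)
j = 117
Mul(Add(366, Mul(-1, Function('N')(Function('J')(6), 4))), Pow(j, -1)) = Mul(Add(366, Mul(-1, Mul(Rational(-1, 8), 4))), Pow(117, -1)) = Mul(Add(366, Mul(-1, Rational(-1, 2))), Rational(1, 117)) = Mul(Add(366, Rational(1, 2)), Rational(1, 117)) = Mul(Rational(733, 2), Rational(1, 117)) = Rational(733, 234)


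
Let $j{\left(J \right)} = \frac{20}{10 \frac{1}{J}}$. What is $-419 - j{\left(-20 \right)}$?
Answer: $-379$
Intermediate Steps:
$j{\left(J \right)} = 2 J$ ($j{\left(J \right)} = 20 \frac{J}{10} = 2 J$)
$-419 - j{\left(-20 \right)} = -419 - 2 \left(-20\right) = -419 - -40 = -419 + 40 = -379$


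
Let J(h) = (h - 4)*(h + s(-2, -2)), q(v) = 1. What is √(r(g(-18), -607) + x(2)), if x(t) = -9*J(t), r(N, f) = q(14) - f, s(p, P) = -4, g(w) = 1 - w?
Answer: 2*√143 ≈ 23.917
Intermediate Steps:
r(N, f) = 1 - f
J(h) = (-4 + h)² (J(h) = (h - 4)*(h - 4) = (-4 + h)*(-4 + h) = (-4 + h)²)
x(t) = -144 - 9*t² + 72*t (x(t) = -9*(16 + t² - 8*t) = -144 - 9*t² + 72*t)
√(r(g(-18), -607) + x(2)) = √((1 - 1*(-607)) + (-144 - 9*2² + 72*2)) = √((1 + 607) + (-144 - 9*4 + 144)) = √(608 + (-144 - 36 + 144)) = √(608 - 36) = √572 = 2*√143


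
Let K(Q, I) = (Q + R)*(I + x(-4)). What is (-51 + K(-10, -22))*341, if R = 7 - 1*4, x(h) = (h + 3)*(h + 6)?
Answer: 39897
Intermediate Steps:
x(h) = (3 + h)*(6 + h)
R = 3 (R = 7 - 4 = 3)
K(Q, I) = (-2 + I)*(3 + Q) (K(Q, I) = (Q + 3)*(I + (18 + (-4)**2 + 9*(-4))) = (3 + Q)*(I + (18 + 16 - 36)) = (3 + Q)*(I - 2) = (3 + Q)*(-2 + I) = (-2 + I)*(3 + Q))
(-51 + K(-10, -22))*341 = (-51 + (-6 - 2*(-10) + 3*(-22) - 22*(-10)))*341 = (-51 + (-6 + 20 - 66 + 220))*341 = (-51 + 168)*341 = 117*341 = 39897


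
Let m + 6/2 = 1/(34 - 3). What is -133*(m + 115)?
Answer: -461909/31 ≈ -14900.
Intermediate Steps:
m = -92/31 (m = -3 + 1/(34 - 3) = -3 + 1/31 = -92/31 ≈ -2.9677)
-133*(m + 115) = -133*(-92/31 + 115) = -133*3473/31 = -461909/31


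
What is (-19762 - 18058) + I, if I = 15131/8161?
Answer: -308633889/8161 ≈ -37818.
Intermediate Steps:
I = 15131/8161 (I = 15131*(1/8161) = 15131/8161 ≈ 1.8541)
(-19762 - 18058) + I = (-19762 - 18058) + 15131/8161 = -37820 + 15131/8161 = -308633889/8161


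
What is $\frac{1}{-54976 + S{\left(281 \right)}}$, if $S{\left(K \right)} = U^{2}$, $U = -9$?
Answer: $- \frac{1}{54895} \approx -1.8217 \cdot 10^{-5}$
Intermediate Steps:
$S{\left(K \right)} = 81$ ($S{\left(K \right)} = \left(-9\right)^{2} = 81$)
$\frac{1}{-54976 + S{\left(281 \right)}} = \frac{1}{-54976 + 81} = \frac{1}{-54895} = - \frac{1}{54895}$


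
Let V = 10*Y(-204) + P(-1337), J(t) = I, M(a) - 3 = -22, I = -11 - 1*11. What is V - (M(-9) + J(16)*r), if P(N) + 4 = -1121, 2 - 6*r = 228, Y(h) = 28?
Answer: -4964/3 ≈ -1654.7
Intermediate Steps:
r = -113/3 (r = ⅓ - ⅙*228 = ⅓ - 38 = -113/3 ≈ -37.667)
I = -22 (I = -11 - 11 = -22)
M(a) = -19 (M(a) = 3 - 22 = -19)
J(t) = -22
P(N) = -1125 (P(N) = -4 - 1121 = -1125)
V = -845 (V = 10*28 - 1125 = 280 - 1125 = -845)
V - (M(-9) + J(16)*r) = -845 - (-19 - 22*(-113/3)) = -845 - (-19 + 2486/3) = -845 - 1*2429/3 = -845 - 2429/3 = -4964/3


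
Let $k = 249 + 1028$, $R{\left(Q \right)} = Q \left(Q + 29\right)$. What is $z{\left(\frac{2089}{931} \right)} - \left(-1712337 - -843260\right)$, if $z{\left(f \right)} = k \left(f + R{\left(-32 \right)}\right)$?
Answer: $\frac{925911492}{931} \approx 9.9453 \cdot 10^{5}$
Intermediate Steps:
$R{\left(Q \right)} = Q \left(29 + Q\right)$
$k = 1277$
$z{\left(f \right)} = 122592 + 1277 f$ ($z{\left(f \right)} = 1277 \left(f - 32 \left(29 - 32\right)\right) = 1277 \left(f - -96\right) = 1277 \left(f + 96\right) = 1277 \left(96 + f\right) = 122592 + 1277 f$)
$z{\left(\frac{2089}{931} \right)} - \left(-1712337 - -843260\right) = \left(122592 + 1277 \cdot \frac{2089}{931}\right) - \left(-1712337 - -843260\right) = \left(122592 + 1277 \cdot 2089 \cdot \frac{1}{931}\right) - \left(-1712337 + 843260\right) = \left(122592 + 1277 \cdot \frac{2089}{931}\right) - -869077 = \left(122592 + \frac{2667653}{931}\right) + 869077 = \frac{116800805}{931} + 869077 = \frac{925911492}{931}$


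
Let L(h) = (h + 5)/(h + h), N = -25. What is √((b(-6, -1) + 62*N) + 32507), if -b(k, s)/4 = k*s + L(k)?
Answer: √278394/3 ≈ 175.88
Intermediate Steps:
L(h) = (5 + h)/(2*h) (L(h) = (5 + h)/((2*h)) = (5 + h)*(1/(2*h)) = (5 + h)/(2*h))
b(k, s) = -4*k*s - 2*(5 + k)/k (b(k, s) = -4*(k*s + (5 + k)/(2*k)) = -4*k*s - 2*(5 + k)/k)
√((b(-6, -1) + 62*N) + 32507) = √(((-2 - 10/(-6) - 4*(-6)*(-1)) + 62*(-25)) + 32507) = √(((-2 - 10*(-⅙) - 24) - 1550) + 32507) = √(((-2 + 5/3 - 24) - 1550) + 32507) = √((-73/3 - 1550) + 32507) = √(-4723/3 + 32507) = √(92798/3) = √278394/3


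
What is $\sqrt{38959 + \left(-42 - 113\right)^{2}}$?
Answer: $2 \sqrt{15746} \approx 250.97$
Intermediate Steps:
$\sqrt{38959 + \left(-42 - 113\right)^{2}} = \sqrt{38959 + \left(-155\right)^{2}} = \sqrt{38959 + 24025} = \sqrt{62984} = 2 \sqrt{15746}$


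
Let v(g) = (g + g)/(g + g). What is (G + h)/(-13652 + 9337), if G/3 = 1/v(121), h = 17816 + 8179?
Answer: -25998/4315 ≈ -6.0250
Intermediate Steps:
v(g) = 1 (v(g) = (2*g)/((2*g)) = (2*g)*(1/(2*g)) = 1)
h = 25995
G = 3 (G = 3/1 = 3*1 = 3)
(G + h)/(-13652 + 9337) = (3 + 25995)/(-13652 + 9337) = 25998/(-4315) = 25998*(-1/4315) = -25998/4315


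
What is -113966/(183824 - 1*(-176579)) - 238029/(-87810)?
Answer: 25259670409/10548995810 ≈ 2.3945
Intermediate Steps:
-113966/(183824 - 1*(-176579)) - 238029/(-87810) = -113966/(183824 + 176579) - 238029*(-1/87810) = -113966/360403 + 79343/29270 = 25259670409/10548995810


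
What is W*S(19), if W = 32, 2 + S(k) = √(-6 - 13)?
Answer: -64 + 32*I*√19 ≈ -64.0 + 139.48*I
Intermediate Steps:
S(k) = -2 + I*√19 (S(k) = -2 + √(-6 - 13) = -2 + √(-19) = -2 + I*√19)
W*S(19) = 32*(-2 + I*√19) = -64 + 32*I*√19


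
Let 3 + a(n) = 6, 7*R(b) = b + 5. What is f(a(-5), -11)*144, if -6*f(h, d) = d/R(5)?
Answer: 924/5 ≈ 184.80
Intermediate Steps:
R(b) = 5/7 + b/7 (R(b) = (b + 5)/7 = (5 + b)/7 = 5/7 + b/7)
a(n) = 3 (a(n) = -3 + 6 = 3)
f(h, d) = -7*d/60 (f(h, d) = -d/(6*(5/7 + (⅐)*5)) = -d/(6*(5/7 + 5/7)) = -d/(6*10/7) = -d*7/(6*10) = -7*d/60)
f(a(-5), -11)*144 = -7/60*(-11)*144 = (77/60)*144 = 924/5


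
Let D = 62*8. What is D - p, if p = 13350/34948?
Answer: 8660429/17474 ≈ 495.62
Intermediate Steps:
D = 496
p = 6675/17474 (p = 13350*(1/34948) = 6675/17474 ≈ 0.38200)
D - p = 496 - 1*6675/17474 = 496 - 6675/17474 = 8660429/17474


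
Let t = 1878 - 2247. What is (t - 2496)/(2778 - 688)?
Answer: -573/418 ≈ -1.3708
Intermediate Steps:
t = -369
(t - 2496)/(2778 - 688) = (-369 - 2496)/(2778 - 688) = -2865/2090 = -2865*1/2090 = -573/418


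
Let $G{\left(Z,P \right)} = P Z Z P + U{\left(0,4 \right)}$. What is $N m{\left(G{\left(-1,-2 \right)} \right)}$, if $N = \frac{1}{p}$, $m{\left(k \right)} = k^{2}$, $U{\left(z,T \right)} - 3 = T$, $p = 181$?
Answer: $\frac{121}{181} \approx 0.66851$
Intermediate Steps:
$U{\left(z,T \right)} = 3 + T$
$G{\left(Z,P \right)} = 7 + P^{2} Z^{2}$ ($G{\left(Z,P \right)} = P Z Z P + \left(3 + 4\right) = P Z^{2} P + 7 = P^{2} Z^{2} + 7 = 7 + P^{2} Z^{2}$)
$N = \frac{1}{181} \approx 0.0055249$
$N m{\left(G{\left(-1,-2 \right)} \right)} = \frac{\left(7 + \left(-2\right)^{2} \left(-1\right)^{2}\right)^{2}}{181} = \frac{\left(7 + 4 \cdot 1\right)^{2}}{181} = \frac{\left(7 + 4\right)^{2}}{181} = \frac{11^{2}}{181} = \frac{1}{181} \cdot 121 = \frac{121}{181}$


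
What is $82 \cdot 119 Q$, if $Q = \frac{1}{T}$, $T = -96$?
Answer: $- \frac{4879}{48} \approx -101.65$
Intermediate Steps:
$Q = - \frac{1}{96}$ ($Q = \frac{1}{-96} = - \frac{1}{96} \approx -0.010417$)
$82 \cdot 119 Q = 82 \cdot 119 \left(- \frac{1}{96}\right) = 9758 \left(- \frac{1}{96}\right) = - \frac{4879}{48}$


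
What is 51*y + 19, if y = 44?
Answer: 2263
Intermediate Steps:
51*y + 19 = 51*44 + 19 = 2244 + 19 = 2263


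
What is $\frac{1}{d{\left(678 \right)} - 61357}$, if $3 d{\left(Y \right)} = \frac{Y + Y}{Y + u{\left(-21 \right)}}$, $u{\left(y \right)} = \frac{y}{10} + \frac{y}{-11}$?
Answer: $- \frac{74559}{4574666843} \approx -1.6298 \cdot 10^{-5}$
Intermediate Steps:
$u{\left(y \right)} = \frac{y}{110}$ ($u{\left(y \right)} = y \frac{1}{10} + y \left(- \frac{1}{11}\right) = \frac{y}{10} - \frac{y}{11} = \frac{y}{110}$)
$d{\left(Y \right)} = \frac{2 Y}{3 \left(- \frac{21}{110} + Y\right)}$ ($d{\left(Y \right)} = \frac{\left(Y + Y\right) \frac{1}{Y + \frac{1}{110} \left(-21\right)}}{3} = \frac{2 Y \frac{1}{Y - \frac{21}{110}}}{3} = \frac{2 Y \frac{1}{- \frac{21}{110} + Y}}{3} = \frac{2 Y}{3 \left(- \frac{21}{110} + Y\right)}$)
$\frac{1}{d{\left(678 \right)} - 61357} = \frac{1}{\frac{220}{3} \cdot 678 \frac{1}{-21 + 110 \cdot 678} - 61357} = \frac{1}{\frac{220}{3} \cdot 678 \frac{1}{-21 + 74580} - 61357} = \frac{1}{\frac{220}{3} \cdot 678 \cdot \frac{1}{74559} - 61357} = \frac{1}{\frac{49720}{74559} - 61357} = \frac{1}{- \frac{4574666843}{74559}} = - \frac{74559}{4574666843}$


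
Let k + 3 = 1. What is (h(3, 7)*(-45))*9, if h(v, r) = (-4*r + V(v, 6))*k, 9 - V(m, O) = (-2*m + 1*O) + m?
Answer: -17820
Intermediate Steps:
V(m, O) = 9 + m - O (V(m, O) = 9 - ((-2*m + 1*O) + m) = 9 - ((-2*m + O) + m) = 9 - ((O - 2*m) + m) = 9 - (O - m) = 9 + (m - O) = 9 + m - O)
k = -2 (k = -3 + 1 = -2)
h(v, r) = -6 - 2*v + 8*r (h(v, r) = (-4*r + (9 + v - 1*6))*(-2) = (-4*r + (9 + v - 6))*(-2) = (-4*r + (3 + v))*(-2) = (3 + v - 4*r)*(-2) = -6 - 2*v + 8*r)
(h(3, 7)*(-45))*9 = ((-6 - 2*3 + 8*7)*(-45))*9 = ((-6 - 6 + 56)*(-45))*9 = (44*(-45))*9 = -1980*9 = -17820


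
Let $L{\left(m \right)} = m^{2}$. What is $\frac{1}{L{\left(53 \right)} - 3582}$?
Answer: $- \frac{1}{773} \approx -0.0012937$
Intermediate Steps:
$\frac{1}{L{\left(53 \right)} - 3582} = \frac{1}{53^{2} - 3582} = \frac{1}{2809 - 3582} = \frac{1}{-773} = - \frac{1}{773}$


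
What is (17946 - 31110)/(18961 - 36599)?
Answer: 6582/8819 ≈ 0.74634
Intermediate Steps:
(17946 - 31110)/(18961 - 36599) = -13164/(-17638) = -13164*(-1/17638) = 6582/8819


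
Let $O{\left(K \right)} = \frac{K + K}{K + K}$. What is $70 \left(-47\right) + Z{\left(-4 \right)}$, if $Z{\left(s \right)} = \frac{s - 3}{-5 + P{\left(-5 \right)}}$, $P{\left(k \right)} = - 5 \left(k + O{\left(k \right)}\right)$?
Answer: $- \frac{49357}{15} \approx -3290.5$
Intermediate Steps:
$O{\left(K \right)} = 1$ ($O{\left(K \right)} = \frac{2 K}{2 K} = 2 K \frac{1}{2 K} = 1$)
$P{\left(k \right)} = -5 - 5 k$ ($P{\left(k \right)} = - 5 \left(k + 1\right) = - 5 \left(1 + k\right) = -5 - 5 k$)
$Z{\left(s \right)} = - \frac{1}{5} + \frac{s}{15}$ ($Z{\left(s \right)} = \frac{s - 3}{-5 - -20} = \frac{-3 + s}{-5 + \left(-5 + 25\right)} = \frac{-3 + s}{-5 + 20} = \frac{-3 + s}{15} = \left(-3 + s\right) \frac{1}{15} = - \frac{1}{5} + \frac{s}{15}$)
$70 \left(-47\right) + Z{\left(-4 \right)} = 70 \left(-47\right) + \left(- \frac{1}{5} + \frac{1}{15} \left(-4\right)\right) = -3290 - \frac{7}{15} = - \frac{49357}{15}$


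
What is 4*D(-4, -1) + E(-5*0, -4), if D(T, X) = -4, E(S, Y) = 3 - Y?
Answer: -9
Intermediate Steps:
4*D(-4, -1) + E(-5*0, -4) = 4*(-4) + (3 - 1*(-4)) = -16 + (3 + 4) = -16 + 7 = -9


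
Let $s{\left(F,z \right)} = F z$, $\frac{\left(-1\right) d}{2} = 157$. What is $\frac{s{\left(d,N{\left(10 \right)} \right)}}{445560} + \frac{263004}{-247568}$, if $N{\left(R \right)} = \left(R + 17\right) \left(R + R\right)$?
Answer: $- \frac{331586859}{229804996} \approx -1.4429$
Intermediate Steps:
$d = -314$ ($d = \left(-2\right) 157 = -314$)
$N{\left(R \right)} = 2 R \left(17 + R\right)$ ($N{\left(R \right)} = \left(17 + R\right) 2 R = 2 R \left(17 + R\right)$)
$\frac{s{\left(d,N{\left(10 \right)} \right)}}{445560} + \frac{263004}{-247568} = \frac{\left(-314\right) 2 \cdot 10 \left(17 + 10\right)}{445560} + \frac{263004}{-247568} = - 314 \cdot 2 \cdot 10 \cdot 27 \cdot \frac{1}{445560} + 263004 \left(- \frac{1}{247568}\right) = \left(-314\right) 540 \cdot \frac{1}{445560} - \frac{65751}{61892} = \left(-169560\right) \frac{1}{445560} - \frac{65751}{61892} = - \frac{1413}{3713} - \frac{65751}{61892} = - \frac{331586859}{229804996}$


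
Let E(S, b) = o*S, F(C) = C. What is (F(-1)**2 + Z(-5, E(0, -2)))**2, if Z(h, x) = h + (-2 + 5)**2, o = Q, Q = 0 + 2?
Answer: 25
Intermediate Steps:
Q = 2
o = 2
E(S, b) = 2*S
Z(h, x) = 9 + h (Z(h, x) = h + 3**2 = h + 9 = 9 + h)
(F(-1)**2 + Z(-5, E(0, -2)))**2 = ((-1)**2 + (9 - 5))**2 = (1 + 4)**2 = 5**2 = 25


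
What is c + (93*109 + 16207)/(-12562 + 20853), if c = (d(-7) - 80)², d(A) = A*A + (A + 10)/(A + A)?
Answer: 1588487403/1625036 ≈ 977.51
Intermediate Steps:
d(A) = A² + (10 + A)/(2*A) (d(A) = A² + (10 + A)/((2*A)) = A² + (10 + A)*(1/(2*A)) = A² + (10 + A)/(2*A))
c = 190969/196 (c = ((5 + (-7)³ + (½)*(-7))/(-7) - 80)² = (-(5 - 343 - 7/2)/7 - 80)² = (-⅐*(-683/2) - 80)² = (683/14 - 80)² = (-437/14)² = 190969/196 ≈ 974.33)
c + (93*109 + 16207)/(-12562 + 20853) = 190969/196 + (93*109 + 16207)/(-12562 + 20853) = 190969/196 + (10137 + 16207)/8291 = 190969/196 + 26344*(1/8291) = 190969/196 + 26344/8291 = 1588487403/1625036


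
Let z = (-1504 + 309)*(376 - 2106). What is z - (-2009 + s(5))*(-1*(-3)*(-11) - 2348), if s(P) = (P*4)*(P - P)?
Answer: -2716079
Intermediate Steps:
s(P) = 0 (s(P) = (4*P)*0 = 0)
z = 2067350 (z = -1195*(-1730) = 2067350)
z - (-2009 + s(5))*(-1*(-3)*(-11) - 2348) = 2067350 - (-2009 + 0)*(-1*(-3)*(-11) - 2348) = 2067350 - (-2009)*(3*(-11) - 2348) = 2067350 - (-2009)*(-33 - 2348) = 2067350 - (-2009)*(-2381) = 2067350 - 1*4783429 = 2067350 - 4783429 = -2716079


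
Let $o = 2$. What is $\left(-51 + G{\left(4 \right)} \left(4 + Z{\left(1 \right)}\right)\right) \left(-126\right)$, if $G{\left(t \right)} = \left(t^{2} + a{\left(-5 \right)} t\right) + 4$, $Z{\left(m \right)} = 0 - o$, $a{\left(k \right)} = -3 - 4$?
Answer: $8442$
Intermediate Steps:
$a{\left(k \right)} = -7$ ($a{\left(k \right)} = -3 - 4 = -7$)
$Z{\left(m \right)} = -2$ ($Z{\left(m \right)} = 0 - 2 = -2$)
$G{\left(t \right)} = 4 + t^{2} - 7 t$ ($G{\left(t \right)} = \left(t^{2} - 7 t\right) + 4 = 4 + t^{2} - 7 t$)
$\left(-51 + G{\left(4 \right)} \left(4 + Z{\left(1 \right)}\right)\right) \left(-126\right) = \left(-51 + \left(4 + 4^{2} - 28\right) \left(4 - 2\right)\right) \left(-126\right) = \left(-51 + \left(4 + 16 - 28\right) 2\right) \left(-126\right) = \left(-51 - 16\right) \left(-126\right) = \left(-67\right) \left(-126\right) = 8442$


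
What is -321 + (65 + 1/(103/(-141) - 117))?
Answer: -4249741/16600 ≈ -256.01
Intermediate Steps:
-321 + (65 + 1/(103/(-141) - 117)) = -321 + (65 + 1/(103*(-1/141) - 117)) = -321 + (65 + 1/(-103/141 - 117)) = -321 + (65 + 1/(-16600/141)) = -321 + (65 - 141/16600) = -321 + 1078859/16600 = -4249741/16600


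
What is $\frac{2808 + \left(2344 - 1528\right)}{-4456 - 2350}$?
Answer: $- \frac{1812}{3403} \approx -0.53247$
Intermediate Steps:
$\frac{2808 + \left(2344 - 1528\right)}{-4456 - 2350} = \frac{2808 + \left(2344 - 1528\right)}{-6806} = \left(2808 + 816\right) \left(- \frac{1}{6806}\right) = 3624 \left(- \frac{1}{6806}\right) = - \frac{1812}{3403}$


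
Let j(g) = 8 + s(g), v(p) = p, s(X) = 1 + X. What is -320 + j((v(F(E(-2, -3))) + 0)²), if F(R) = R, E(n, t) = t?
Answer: -302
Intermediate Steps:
j(g) = 9 + g (j(g) = 8 + (1 + g) = 9 + g)
-320 + j((v(F(E(-2, -3))) + 0)²) = -320 + (9 + (-3 + 0)²) = -320 + (9 + (-3)²) = -320 + (9 + 9) = -320 + 18 = -302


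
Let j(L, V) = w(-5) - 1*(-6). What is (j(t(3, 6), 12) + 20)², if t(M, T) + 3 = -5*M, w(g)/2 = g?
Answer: 256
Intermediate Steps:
w(g) = 2*g
t(M, T) = -3 - 5*M
j(L, V) = -4 (j(L, V) = 2*(-5) - 1*(-6) = -10 + 6 = -4)
(j(t(3, 6), 12) + 20)² = (-4 + 20)² = 16² = 256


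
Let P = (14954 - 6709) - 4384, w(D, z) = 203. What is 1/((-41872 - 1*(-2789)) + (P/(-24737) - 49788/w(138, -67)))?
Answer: -173159/6810069388 ≈ -2.5427e-5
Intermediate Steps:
P = 3861 (P = 8245 - 4384 = 3861)
1/((-41872 - 1*(-2789)) + (P/(-24737) - 49788/w(138, -67))) = 1/((-41872 - 1*(-2789)) + (3861/(-24737) - 49788/203)) = 1/((-41872 + 2789) + (3861*(-1/24737) - 49788*1/203)) = 1/(-39083 + (-3861/24737 - 49788/203)) = 1/(-39083 - 42496191/173159) = 1/(-6810069388/173159) = -173159/6810069388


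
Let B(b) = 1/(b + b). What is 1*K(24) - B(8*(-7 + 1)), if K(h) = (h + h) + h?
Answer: 6913/96 ≈ 72.010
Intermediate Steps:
K(h) = 3*h (K(h) = 2*h + h = 3*h)
B(b) = 1/(2*b)
1*K(24) - B(8*(-7 + 1)) = 1*(3*24) - 1/(2*(8*(-7 + 1))) = 1*72 - 1/(2*(8*(-6))) = 72 - 1/(2*(-48)) = 72 - (-1)/(2*48) = 72 - 1*(-1/96) = 72 + 1/96 = 6913/96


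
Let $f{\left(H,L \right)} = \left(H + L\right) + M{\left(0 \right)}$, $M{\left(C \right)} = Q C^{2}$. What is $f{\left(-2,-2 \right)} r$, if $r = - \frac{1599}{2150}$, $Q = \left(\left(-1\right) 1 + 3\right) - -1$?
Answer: $\frac{3198}{1075} \approx 2.9749$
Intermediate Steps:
$Q = 3$ ($Q = \left(-1 + 3\right) + 1 = 2 + 1 = 3$)
$M{\left(C \right)} = 3 C^{2}$
$f{\left(H,L \right)} = H + L$ ($f{\left(H,L \right)} = \left(H + L\right) + 3 \cdot 0^{2} = \left(H + L\right) + 3 \cdot 0 = \left(H + L\right) + 0 = H + L$)
$r = - \frac{1599}{2150}$ ($r = \left(-1599\right) \frac{1}{2150} = - \frac{1599}{2150} \approx -0.74372$)
$f{\left(-2,-2 \right)} r = \left(-2 - 2\right) \left(- \frac{1599}{2150}\right) = \left(-4\right) \left(- \frac{1599}{2150}\right) = \frac{3198}{1075}$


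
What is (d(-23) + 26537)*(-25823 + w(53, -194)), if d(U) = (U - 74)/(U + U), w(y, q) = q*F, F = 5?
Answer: -32708867607/46 ≈ -7.1106e+8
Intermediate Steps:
w(y, q) = 5*q (w(y, q) = q*5 = 5*q)
d(U) = (-74 + U)/(2*U) (d(U) = (-74 + U)/((2*U)) = (-74 + U)*(1/(2*U)) = (-74 + U)/(2*U))
(d(-23) + 26537)*(-25823 + w(53, -194)) = ((½)*(-74 - 23)/(-23) + 26537)*(-25823 + 5*(-194)) = ((½)*(-1/23)*(-97) + 26537)*(-25823 - 970) = (97/46 + 26537)*(-26793) = (1220799/46)*(-26793) = -32708867607/46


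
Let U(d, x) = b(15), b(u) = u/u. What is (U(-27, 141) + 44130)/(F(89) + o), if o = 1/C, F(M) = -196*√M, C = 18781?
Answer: -828824311/1205978526082063 - 3050965279438636*√89/1205978526082063 ≈ -23.867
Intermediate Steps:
b(u) = 1
U(d, x) = 1
o = 1/18781 ≈ 5.3245e-5
(U(-27, 141) + 44130)/(F(89) + o) = (1 + 44130)/(-196*√89 + 1/18781) = 44131/(1/18781 - 196*√89)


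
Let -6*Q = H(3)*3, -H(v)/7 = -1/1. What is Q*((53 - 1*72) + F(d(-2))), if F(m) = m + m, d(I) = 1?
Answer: 119/2 ≈ 59.500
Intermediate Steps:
F(m) = 2*m
H(v) = 7 (H(v) = -(-7)/1 = -(-7) = -7*(-1) = 7)
Q = -7/2 (Q = -7*3/6 = -⅙*21 = -7/2 ≈ -3.5000)
Q*((53 - 1*72) + F(d(-2))) = -7*((53 - 1*72) + 2*1)/2 = -7*((53 - 72) + 2)/2 = -7*(-19 + 2)/2 = -7/2*(-17) = 119/2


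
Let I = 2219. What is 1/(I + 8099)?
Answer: 1/10318 ≈ 9.6918e-5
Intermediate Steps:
1/(I + 8099) = 1/(2219 + 8099) = 1/10318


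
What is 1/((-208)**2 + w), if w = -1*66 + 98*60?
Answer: 1/49078 ≈ 2.0376e-5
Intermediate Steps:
w = 5814 (w = -66 + 5880 = 5814)
1/((-208)**2 + w) = 1/((-208)**2 + 5814) = 1/(43264 + 5814) = 1/49078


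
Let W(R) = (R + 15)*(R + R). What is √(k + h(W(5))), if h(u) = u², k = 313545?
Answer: √353545 ≈ 594.60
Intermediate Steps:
W(R) = 2*R*(15 + R) (W(R) = (15 + R)*(2*R) = 2*R*(15 + R))
√(k + h(W(5))) = √(313545 + (2*5*(15 + 5))²) = √(313545 + (2*5*20)²) = √(313545 + 200²) = √(313545 + 40000) = √353545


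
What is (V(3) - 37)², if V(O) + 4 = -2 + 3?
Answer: 1600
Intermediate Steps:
V(O) = -3 (V(O) = -4 + (-2 + 3) = -4 + 1 = -3)
(V(3) - 37)² = (-3 - 37)² = (-40)² = 1600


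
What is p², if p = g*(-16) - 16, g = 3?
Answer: 4096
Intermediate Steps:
p = -64 (p = 3*(-16) - 16 = -48 - 16 = -64)
p² = (-64)² = 4096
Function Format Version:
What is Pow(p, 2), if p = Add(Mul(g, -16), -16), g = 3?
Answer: 4096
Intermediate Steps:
p = -64 (p = Add(Mul(3, -16), -16) = Add(-48, -16) = -64)
Pow(p, 2) = Pow(-64, 2) = 4096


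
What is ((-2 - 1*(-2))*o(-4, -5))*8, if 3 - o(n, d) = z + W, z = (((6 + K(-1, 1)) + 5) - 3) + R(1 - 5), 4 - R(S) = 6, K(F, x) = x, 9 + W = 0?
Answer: 0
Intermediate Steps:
W = -9 (W = -9 + 0 = -9)
R(S) = -2 (R(S) = 4 - 1*6 = 4 - 6 = -2)
z = 7 (z = (((6 + 1) + 5) - 3) - 2 = ((7 + 5) - 3) - 2 = (12 - 3) - 2 = 9 - 2 = 7)
o(n, d) = 5 (o(n, d) = 3 - (7 - 9) = 3 - 1*(-2) = 3 + 2 = 5)
((-2 - 1*(-2))*o(-4, -5))*8 = ((-2 - 1*(-2))*5)*8 = ((-2 + 2)*5)*8 = (0*5)*8 = 0*8 = 0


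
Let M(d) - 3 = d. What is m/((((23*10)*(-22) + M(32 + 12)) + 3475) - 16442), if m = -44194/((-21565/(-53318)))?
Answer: 31004417/5101825 ≈ 6.0771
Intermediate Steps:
M(d) = 3 + d
m = -124017668/1135 (m = -44194/((-21565*(-1/53318))) = -44194/21565/53318 = -44194*53318/21565 = -124017668/1135 ≈ -1.0927e+5)
m/((((23*10)*(-22) + M(32 + 12)) + 3475) - 16442) = -124017668/(1135*((((23*10)*(-22) + (3 + (32 + 12))) + 3475) - 16442)) = -124017668/(1135*(((230*(-22) + (3 + 44)) + 3475) - 16442)) = -124017668/(1135*(((-5060 + 47) + 3475) - 16442)) = -124017668/(1135*((-5013 + 3475) - 16442)) = -124017668/(1135*(-1538 - 16442)) = -124017668/1135/(-17980) = -124017668/1135*(-1/17980) = 31004417/5101825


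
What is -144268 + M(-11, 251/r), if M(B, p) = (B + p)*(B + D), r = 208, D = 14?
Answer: -30013855/208 ≈ -1.4430e+5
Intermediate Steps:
M(B, p) = (14 + B)*(B + p) (M(B, p) = (B + p)*(B + 14) = (B + p)*(14 + B) = (14 + B)*(B + p))
-144268 + M(-11, 251/r) = -144268 + ((-11)**2 + 14*(-11) + 14*(251/208) - 2761/208) = -144268 + (121 - 154 + 14*(251*(1/208)) - 2761/208) = -144268 + (121 - 154 + 14*(251/208) - 11*251/208) = -144268 + (121 - 154 + 1757/104 - 2761/208) = -144268 - 6111/208 = -30013855/208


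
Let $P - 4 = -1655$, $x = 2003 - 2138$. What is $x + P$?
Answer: $-1786$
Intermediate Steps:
$x = -135$
$P = -1651$ ($P = 4 - 1655 = -1651$)
$x + P = -135 - 1651 = -1786$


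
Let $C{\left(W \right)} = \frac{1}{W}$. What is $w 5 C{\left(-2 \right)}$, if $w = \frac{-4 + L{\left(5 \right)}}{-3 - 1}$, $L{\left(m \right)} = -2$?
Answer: $- \frac{15}{4} \approx -3.75$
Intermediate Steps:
$w = \frac{3}{2}$ ($w = \frac{-4 - 2}{-3 - 1} = - \frac{6}{-4} = \left(-6\right) \left(- \frac{1}{4}\right) = \frac{3}{2} \approx 1.5$)
$w 5 C{\left(-2 \right)} = \frac{\frac{3}{2} \cdot 5}{-2} = \frac{15}{2} \left(- \frac{1}{2}\right) = - \frac{15}{4}$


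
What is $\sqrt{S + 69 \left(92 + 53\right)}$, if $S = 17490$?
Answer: $3 \sqrt{3055} \approx 165.82$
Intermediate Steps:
$\sqrt{S + 69 \left(92 + 53\right)} = \sqrt{17490 + 69 \left(92 + 53\right)} = \sqrt{17490 + 69 \cdot 145} = \sqrt{17490 + 10005} = \sqrt{27495} = 3 \sqrt{3055}$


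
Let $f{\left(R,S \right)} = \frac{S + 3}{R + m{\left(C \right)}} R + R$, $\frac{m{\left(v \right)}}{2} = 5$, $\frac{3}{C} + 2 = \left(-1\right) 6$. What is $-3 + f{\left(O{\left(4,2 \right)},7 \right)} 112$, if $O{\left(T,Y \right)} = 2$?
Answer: $\frac{1223}{3} \approx 407.67$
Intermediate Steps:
$C = - \frac{3}{8}$ ($C = \frac{3}{-2 - 6} = \frac{3}{-8} = 3 \left(- \frac{1}{8}\right) = - \frac{3}{8} \approx -0.375$)
$m{\left(v \right)} = 10$ ($m{\left(v \right)} = 2 \cdot 5 = 10$)
$f{\left(R,S \right)} = R + \frac{R \left(3 + S\right)}{10 + R}$ ($f{\left(R,S \right)} = \frac{S + 3}{R + 10} R + R = \frac{3 + S}{10 + R} R + R = \frac{R \left(3 + S\right)}{10 + R} + R = R + \frac{R \left(3 + S\right)}{10 + R}$)
$-3 + f{\left(O{\left(4,2 \right)},7 \right)} 112 = -3 + \frac{2 \left(13 + 2 + 7\right)}{10 + 2} \cdot 112 = -3 + 2 \cdot \frac{1}{12} \cdot 22 \cdot 112 = -3 + \frac{11}{3} \cdot 112 = -3 + \frac{1232}{3} = \frac{1223}{3}$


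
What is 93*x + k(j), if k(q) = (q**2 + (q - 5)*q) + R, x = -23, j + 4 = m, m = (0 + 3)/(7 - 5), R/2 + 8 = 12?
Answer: -2106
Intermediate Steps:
R = 8 (R = -16 + 2*12 = -16 + 24 = 8)
m = 3/2 ≈ 1.5000
j = -5/2 (j = -4 + 3/2 = -5/2 ≈ -2.5000)
k(q) = 8 + q**2 + q*(-5 + q) (k(q) = (q**2 + (q - 5)*q) + 8 = (q**2 + (-5 + q)*q) + 8 = (q**2 + q*(-5 + q)) + 8 = 8 + q**2 + q*(-5 + q))
93*x + k(j) = 93*(-23) + (8 - 5*(-5/2) + 2*(-5/2)**2) = -2139 + (8 + 25/2 + 2*(25/4)) = -2139 + (8 + 25/2 + 25/2) = -2139 + 33 = -2106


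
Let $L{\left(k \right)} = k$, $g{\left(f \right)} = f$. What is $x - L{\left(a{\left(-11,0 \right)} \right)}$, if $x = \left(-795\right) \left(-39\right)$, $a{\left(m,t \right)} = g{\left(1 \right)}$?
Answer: $31004$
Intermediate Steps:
$a{\left(m,t \right)} = 1$
$x = 31005$
$x - L{\left(a{\left(-11,0 \right)} \right)} = 31005 - 1 = 31004$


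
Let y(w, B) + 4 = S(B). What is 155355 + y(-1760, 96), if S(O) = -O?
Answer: 155255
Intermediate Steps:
y(w, B) = -4 - B
155355 + y(-1760, 96) = 155355 + (-4 - 1*96) = 155355 + (-4 - 96) = 155355 - 100 = 155255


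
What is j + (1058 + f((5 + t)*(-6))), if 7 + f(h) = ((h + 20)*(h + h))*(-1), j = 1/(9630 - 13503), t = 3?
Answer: -6340102/3873 ≈ -1637.0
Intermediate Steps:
j = -1/3873 (j = 1/(-3873) = -1/3873 ≈ -0.00025820)
f(h) = -7 - 2*h*(20 + h) (f(h) = -7 + ((h + 20)*(h + h))*(-1) = -7 + ((20 + h)*(2*h))*(-1) = -7 + (2*h*(20 + h))*(-1) = -7 - 2*h*(20 + h))
j + (1058 + f((5 + t)*(-6))) = -1/3873 + (1058 + (-7 - 40*(5 + 3)*(-6) - 2*36*(5 + 3)²)) = -1/3873 + (1058 + (-7 - 320*(-6) - 2*(8*(-6))²)) = -1/3873 + (1058 + (-7 - 40*(-48) - 2*(-48)²)) = -1/3873 + (1058 + (-7 + 1920 - 2*2304)) = -1/3873 + (1058 + (-7 + 1920 - 4608)) = -1/3873 + (1058 - 2695) = -1/3873 - 1637 = -6340102/3873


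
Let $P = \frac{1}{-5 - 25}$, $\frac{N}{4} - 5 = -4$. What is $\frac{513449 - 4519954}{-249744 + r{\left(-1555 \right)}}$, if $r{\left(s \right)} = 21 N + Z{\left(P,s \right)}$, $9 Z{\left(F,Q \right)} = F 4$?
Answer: $\frac{540878175}{33704102} \approx 16.048$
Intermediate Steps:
$N = 4$ ($N = 20 + 4 \left(-4\right) = 20 - 16 = 4$)
$P = - \frac{1}{30}$ ($P = \frac{1}{-5 - 25} = \frac{1}{-30} = - \frac{1}{30} \approx -0.033333$)
$Z{\left(F,Q \right)} = \frac{4 F}{9}$ ($Z{\left(F,Q \right)} = \frac{F 4}{9} = \frac{4 F}{9}$)
$r{\left(s \right)} = \frac{11338}{135}$ ($r{\left(s \right)} = 21 \cdot 4 + \frac{4}{9} \left(- \frac{1}{30}\right) = 84 - \frac{2}{135} = \frac{11338}{135}$)
$\frac{513449 - 4519954}{-249744 + r{\left(-1555 \right)}} = \frac{513449 - 4519954}{-249744 + \frac{11338}{135}} = - \frac{4006505}{- \frac{33704102}{135}} = \left(-4006505\right) \left(- \frac{135}{33704102}\right) = \frac{540878175}{33704102}$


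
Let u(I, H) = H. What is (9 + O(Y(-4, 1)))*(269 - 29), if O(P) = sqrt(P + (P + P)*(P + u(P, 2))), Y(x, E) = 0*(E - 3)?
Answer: 2160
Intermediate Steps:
Y(x, E) = 0 (Y(x, E) = 0*(-3 + E) = 0)
O(P) = sqrt(P + 2*P*(2 + P)) (O(P) = sqrt(P + (P + P)*(P + 2)) = sqrt(P + (2*P)*(2 + P)) = sqrt(P + 2*P*(2 + P)))
(9 + O(Y(-4, 1)))*(269 - 29) = (9 + sqrt(0*(5 + 2*0)))*(269 - 29) = (9 + sqrt(0*(5 + 0)))*240 = (9 + sqrt(0*5))*240 = (9 + sqrt(0))*240 = (9 + 0)*240 = 9*240 = 2160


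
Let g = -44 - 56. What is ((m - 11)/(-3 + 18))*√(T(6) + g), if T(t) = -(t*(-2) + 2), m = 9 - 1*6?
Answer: -8*I*√10/5 ≈ -5.0596*I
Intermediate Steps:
m = 3 (m = 9 - 6 = 3)
T(t) = -2 + 2*t (T(t) = -(-2*t + 2) = -(2 - 2*t) = -2 + 2*t)
g = -100
((m - 11)/(-3 + 18))*√(T(6) + g) = ((3 - 11)/(-3 + 18))*√((-2 + 2*6) - 100) = (-8/15)*√((-2 + 12) - 100) = (-8*1/15)*√(10 - 100) = -8*I*√10/5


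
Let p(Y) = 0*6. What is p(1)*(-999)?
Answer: 0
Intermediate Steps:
p(Y) = 0
p(1)*(-999) = 0*(-999) = 0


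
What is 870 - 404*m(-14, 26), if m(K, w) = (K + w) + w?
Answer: -14482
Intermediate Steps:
m(K, w) = K + 2*w
870 - 404*m(-14, 26) = 870 - 404*(-14 + 2*26) = 870 - 404*(-14 + 52) = 870 - 404*38 = 870 - 15352 = -14482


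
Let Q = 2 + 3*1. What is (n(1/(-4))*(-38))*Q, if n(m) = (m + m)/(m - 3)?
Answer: -380/13 ≈ -29.231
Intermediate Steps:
n(m) = 2*m/(-3 + m) (n(m) = (2*m)/(-3 + m) = 2*m/(-3 + m))
Q = 5 (Q = 2 + 3 = 5)
(n(1/(-4))*(-38))*Q = ((2/(-4*(-3 + 1/(-4))))*(-38))*5 = ((2*(-¼)/(-3 - ¼))*(-38))*5 = ((2*(-¼)/(-13/4))*(-38))*5 = ((2*(-¼)*(-4/13))*(-38))*5 = ((2/13)*(-38))*5 = -76/13*5 = -380/13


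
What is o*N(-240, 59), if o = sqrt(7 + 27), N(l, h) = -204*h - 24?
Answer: -12060*sqrt(34) ≈ -70321.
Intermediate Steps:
N(l, h) = -24 - 204*h
o = sqrt(34) ≈ 5.8309
o*N(-240, 59) = sqrt(34)*(-24 - 204*59) = sqrt(34)*(-24 - 12036) = sqrt(34)*(-12060) = -12060*sqrt(34)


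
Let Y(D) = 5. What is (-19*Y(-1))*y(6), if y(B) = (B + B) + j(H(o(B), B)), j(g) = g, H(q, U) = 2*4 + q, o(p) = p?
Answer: -2470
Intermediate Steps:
H(q, U) = 8 + q
y(B) = 8 + 3*B (y(B) = (B + B) + (8 + B) = 2*B + (8 + B) = 8 + 3*B)
(-19*Y(-1))*y(6) = (-19*5)*(8 + 3*6) = -95*(8 + 18) = -95*26 = -2470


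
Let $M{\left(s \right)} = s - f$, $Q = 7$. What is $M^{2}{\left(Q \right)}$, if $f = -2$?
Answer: $81$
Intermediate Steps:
$M{\left(s \right)} = 2 + s$ ($M{\left(s \right)} = s - -2 = s + 2 = 2 + s$)
$M^{2}{\left(Q \right)} = \left(2 + 7\right)^{2} = 9^{2} = 81$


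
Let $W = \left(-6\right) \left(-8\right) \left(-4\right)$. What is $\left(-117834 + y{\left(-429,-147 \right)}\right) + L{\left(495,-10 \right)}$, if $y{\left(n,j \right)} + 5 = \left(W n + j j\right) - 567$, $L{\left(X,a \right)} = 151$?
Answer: $-14278$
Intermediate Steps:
$W = -192$ ($W = 48 \left(-4\right) = -192$)
$y{\left(n,j \right)} = -572 + j^{2} - 192 n$ ($y{\left(n,j \right)} = -5 - \left(567 + 192 n - j j\right) = -5 - \left(567 - j^{2} + 192 n\right) = -572 + j^{2} - 192 n$)
$\left(-117834 + y{\left(-429,-147 \right)}\right) + L{\left(495,-10 \right)} = \left(-117834 - \left(-81796 - 21609\right)\right) + 151 = \left(-117834 + \left(-572 + 21609 + 82368\right)\right) + 151 = \left(-117834 + 103405\right) + 151 = -14429 + 151 = -14278$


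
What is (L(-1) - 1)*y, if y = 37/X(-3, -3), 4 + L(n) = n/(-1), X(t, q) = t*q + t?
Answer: -74/3 ≈ -24.667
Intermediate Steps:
X(t, q) = t + q*t (X(t, q) = q*t + t = t + q*t)
L(n) = -4 - n (L(n) = -4 + n/(-1) = -4 + n*(-1) = -4 - n)
y = 37/6 (y = 37/((-3*(1 - 3))) = 37/((-3*(-2))) = 37/6 ≈ 6.1667)
(L(-1) - 1)*y = ((-4 - 1*(-1)) - 1)*(37/6) = ((-4 + 1) - 1)*(37/6) = (-3 - 1)*(37/6) = -4*37/6 = -74/3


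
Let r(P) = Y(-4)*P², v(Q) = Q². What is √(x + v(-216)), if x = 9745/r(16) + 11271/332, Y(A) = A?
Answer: √329299453319/2656 ≈ 216.06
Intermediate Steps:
r(P) = -4*P²
x = 2076541/84992 (x = 9745/((-4*16²)) + 11271/332 = 9745/((-4*256)) + 11271*(1/332) = 9745/(-1024) + 11271/332 = 9745*(-1/1024) + 11271/332 = -9745/1024 + 11271/332 = 2076541/84992 ≈ 24.432)
√(x + v(-216)) = √(2076541/84992 + (-216)²) = √(2076541/84992 + 46656) = √(3967463293/84992) = √329299453319/2656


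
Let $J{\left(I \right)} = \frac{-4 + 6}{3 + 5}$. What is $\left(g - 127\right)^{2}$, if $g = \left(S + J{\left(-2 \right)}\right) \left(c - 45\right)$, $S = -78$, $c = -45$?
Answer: $\frac{188815081}{4} \approx 4.7204 \cdot 10^{7}$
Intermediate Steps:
$J{\left(I \right)} = \frac{1}{4}$ ($J{\left(I \right)} = \frac{2}{8} = 2 \cdot \frac{1}{8} = \frac{1}{4}$)
$g = \frac{13995}{2}$ ($g = \left(-78 + \frac{1}{4}\right) \left(-45 - 45\right) = \left(- \frac{311}{4}\right) \left(-90\right) = \frac{13995}{2} \approx 6997.5$)
$\left(g - 127\right)^{2} = \left(\frac{13995}{2} - 127\right)^{2} = \left(\frac{13741}{2}\right)^{2} = \frac{188815081}{4}$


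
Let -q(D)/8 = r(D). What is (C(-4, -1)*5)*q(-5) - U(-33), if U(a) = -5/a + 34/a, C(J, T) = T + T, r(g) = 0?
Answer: 29/33 ≈ 0.87879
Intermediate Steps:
C(J, T) = 2*T
q(D) = 0 (q(D) = -8*0 = 0)
U(a) = 29/a
(C(-4, -1)*5)*q(-5) - U(-33) = ((2*(-1))*5)*0 - 29/(-33) = -2*5*0 - 29*(-1)/33 = -10*0 - 1*(-29/33) = 0 + 29/33 = 29/33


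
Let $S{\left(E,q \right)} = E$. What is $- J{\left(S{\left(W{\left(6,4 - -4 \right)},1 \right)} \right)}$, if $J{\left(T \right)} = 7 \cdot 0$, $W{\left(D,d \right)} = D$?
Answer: $0$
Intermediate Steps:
$J{\left(T \right)} = 0$
$- J{\left(S{\left(W{\left(6,4 - -4 \right)},1 \right)} \right)} = \left(-1\right) 0 = 0$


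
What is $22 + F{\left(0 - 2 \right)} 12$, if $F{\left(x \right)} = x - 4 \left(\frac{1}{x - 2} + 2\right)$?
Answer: $-86$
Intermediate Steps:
$F{\left(x \right)} = -8 + x - \frac{4}{-2 + x}$ ($F{\left(x \right)} = x - 4 \left(\frac{1}{-2 + x} + 2\right) = x - 4 \left(2 + \frac{1}{-2 + x}\right) = x - \left(8 + \frac{4}{-2 + x}\right) = -8 + x - \frac{4}{-2 + x}$)
$22 + F{\left(0 - 2 \right)} 12 = 22 + \frac{12 + \left(0 - 2\right)^{2} - 10 \left(0 - 2\right)}{-2 + \left(0 - 2\right)} 12 = 22 + \frac{12 + \left(-2\right)^{2} - -20}{-2 - 2} \cdot 12 = 22 + \frac{12 + 4 + 20}{-4} \cdot 12 = 22 + \left(- \frac{1}{4}\right) 36 \cdot 12 = 22 - 108 = -86$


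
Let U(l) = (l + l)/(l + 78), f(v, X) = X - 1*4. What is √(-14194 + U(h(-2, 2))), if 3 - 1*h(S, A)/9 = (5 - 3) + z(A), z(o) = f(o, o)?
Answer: 2*I*√4346755/35 ≈ 119.14*I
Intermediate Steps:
f(v, X) = -4 + X (f(v, X) = X - 4 = -4 + X)
z(o) = -4 + o
h(S, A) = 45 - 9*A (h(S, A) = 27 - 9*((5 - 3) + (-4 + A)) = 27 - 9*(2 + (-4 + A)) = 27 - 9*(-2 + A) = 27 + (18 - 9*A) = 45 - 9*A)
U(l) = 2*l/(78 + l) (U(l) = (2*l)/(78 + l) = 2*l/(78 + l))
√(-14194 + U(h(-2, 2))) = √(-14194 + 2*(45 - 9*2)/(78 + (45 - 9*2))) = √(-14194 + 2*(45 - 18)/(78 + (45 - 18))) = √(-14194 + 2*27/(78 + 27)) = √(-14194 + 2*27/105) = √(-14194 + 2*27*(1/105)) = √(-14194 + 18/35) = √(-496772/35) = 2*I*√4346755/35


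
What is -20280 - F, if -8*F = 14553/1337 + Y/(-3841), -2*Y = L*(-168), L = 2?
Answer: -119016340089/5869048 ≈ -20279.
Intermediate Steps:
Y = 168 (Y = -(-168) = -1/2*(-336) = 168)
F = -7953351/5869048 (F = -(14553/1337 + 168/(-3841))/8 = -(14553*(1/1337) + 168*(-1/3841))/8 = -(2079/191 - 168/3841)/8 = -1/8*7953351/733631 = -7953351/5869048 ≈ -1.3551)
-20280 - F = -20280 - 1*(-7953351/5869048) = -20280 + 7953351/5869048 = -119016340089/5869048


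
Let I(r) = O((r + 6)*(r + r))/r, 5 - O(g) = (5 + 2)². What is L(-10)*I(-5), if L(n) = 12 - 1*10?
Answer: 88/5 ≈ 17.600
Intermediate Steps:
L(n) = 2 (L(n) = 12 - 10 = 2)
O(g) = -44 (O(g) = 5 - (5 + 2)² = 5 - 1*7² = 5 - 1*49 = 5 - 49 = -44)
I(r) = -44/r
L(-10)*I(-5) = 2*(-44/(-5)) = 2*(-44*(-⅕)) = 2*(44/5) = 88/5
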